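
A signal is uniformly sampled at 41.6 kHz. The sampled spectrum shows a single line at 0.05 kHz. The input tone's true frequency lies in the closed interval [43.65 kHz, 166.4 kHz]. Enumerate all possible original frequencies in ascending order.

83.15 kHz, 83.25 kHz, 124.75 kHz, 124.85 kHz, 166.35 kHz

Frequencies that alias to 0.05 kHz are k·fs ± 0.05 kHz for integer k ≥ 0.
k=0: 0.05 kHz.
k=1: 41.55 kHz, 41.65 kHz.
k=2: 83.15 kHz, 83.25 kHz.
k=3: 124.75 kHz, 124.85 kHz.
k=4: 166.35 kHz, 166.45 kHz.
k=5: 207.95 kHz, 208.05 kHz.
Within [43.65 kHz, 166.4 kHz]: 83.15 kHz, 83.25 kHz, 124.75 kHz, 124.85 kHz, 166.35 kHz.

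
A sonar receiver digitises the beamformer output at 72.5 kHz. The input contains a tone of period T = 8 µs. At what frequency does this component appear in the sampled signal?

20 kHz

T = 8 µs → f = 1/T = 125 kHz.
125 kHz mod fs = 52.5 kHz.
52.5 kHz > fs/2 = 36.25 kHz, folds to fs − 52.5 kHz = 20 kHz.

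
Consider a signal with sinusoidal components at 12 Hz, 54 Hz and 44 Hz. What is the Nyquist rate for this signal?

108 Hz

Highest-frequency component: 54 Hz.
Nyquist rate = 2 × 54 Hz = 108 Hz.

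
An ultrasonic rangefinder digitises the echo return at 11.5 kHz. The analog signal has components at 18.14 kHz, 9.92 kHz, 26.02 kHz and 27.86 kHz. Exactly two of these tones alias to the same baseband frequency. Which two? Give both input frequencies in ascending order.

18.14 kHz, 27.86 kHz

fs/2 = 5.75 kHz.
18.14 kHz mod fs = 6.64 kHz.
6.64 kHz > fs/2 = 5.75 kHz, folds to fs − 6.64 kHz = 4.86 kHz.
9.92 kHz > fs/2 = 5.75 kHz, folds to fs − 9.92 kHz = 1.58 kHz.
26.02 kHz mod fs = 3.02 kHz.
3.02 kHz ≤ fs/2 = 5.75 kHz, appears at 3.02 kHz.
27.86 kHz mod fs = 4.86 kHz.
4.86 kHz ≤ fs/2 = 5.75 kHz, appears at 4.86 kHz.
18.14 kHz and 27.86 kHz both map to 4.86 kHz.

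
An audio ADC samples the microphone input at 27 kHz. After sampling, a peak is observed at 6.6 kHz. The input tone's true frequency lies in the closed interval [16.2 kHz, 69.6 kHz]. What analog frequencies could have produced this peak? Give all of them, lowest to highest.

20.4 kHz, 33.6 kHz, 47.4 kHz, 60.6 kHz

Frequencies that alias to 6.6 kHz are k·fs ± 6.6 kHz for integer k ≥ 0.
k=0: 6.6 kHz.
k=1: 20.4 kHz, 33.6 kHz.
k=2: 47.4 kHz, 60.6 kHz.
k=3: 74.4 kHz, 87.6 kHz.
Within [16.2 kHz, 69.6 kHz]: 20.4 kHz, 33.6 kHz, 47.4 kHz, 60.6 kHz.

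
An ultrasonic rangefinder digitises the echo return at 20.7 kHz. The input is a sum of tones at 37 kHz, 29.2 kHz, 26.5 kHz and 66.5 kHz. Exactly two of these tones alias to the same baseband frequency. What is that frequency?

4.4 kHz

fs/2 = 10.35 kHz.
37 kHz mod fs = 16.3 kHz.
16.3 kHz > fs/2 = 10.35 kHz, folds to fs − 16.3 kHz = 4.4 kHz.
29.2 kHz mod fs = 8.5 kHz.
8.5 kHz ≤ fs/2 = 10.35 kHz, appears at 8.5 kHz.
26.5 kHz mod fs = 5.8 kHz.
5.8 kHz ≤ fs/2 = 10.35 kHz, appears at 5.8 kHz.
66.5 kHz mod fs = 4.4 kHz.
4.4 kHz ≤ fs/2 = 10.35 kHz, appears at 4.4 kHz.
37 kHz and 66.5 kHz both map to 4.4 kHz.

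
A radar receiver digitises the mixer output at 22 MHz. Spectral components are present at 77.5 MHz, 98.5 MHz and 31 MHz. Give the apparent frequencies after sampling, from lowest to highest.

9 MHz, 10.5 MHz

fs/2 = 11 MHz.
77.5 MHz mod fs = 11.5 MHz.
11.5 MHz > fs/2 = 11 MHz, folds to fs − 11.5 MHz = 10.5 MHz.
98.5 MHz mod fs = 10.5 MHz.
10.5 MHz ≤ fs/2 = 11 MHz, appears at 10.5 MHz.
31 MHz mod fs = 9 MHz.
9 MHz ≤ fs/2 = 11 MHz, appears at 9 MHz.
Distinct values: {9 MHz, 10.5 MHz}.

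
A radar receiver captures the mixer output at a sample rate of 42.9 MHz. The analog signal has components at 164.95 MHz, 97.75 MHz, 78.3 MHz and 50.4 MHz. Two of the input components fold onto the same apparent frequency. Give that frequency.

7.5 MHz

fs/2 = 21.45 MHz.
164.95 MHz mod fs = 36.25 MHz.
36.25 MHz > fs/2 = 21.45 MHz, folds to fs − 36.25 MHz = 6.65 MHz.
97.75 MHz mod fs = 11.95 MHz.
11.95 MHz ≤ fs/2 = 21.45 MHz, appears at 11.95 MHz.
78.3 MHz mod fs = 35.4 MHz.
35.4 MHz > fs/2 = 21.45 MHz, folds to fs − 35.4 MHz = 7.5 MHz.
50.4 MHz mod fs = 7.5 MHz.
7.5 MHz ≤ fs/2 = 21.45 MHz, appears at 7.5 MHz.
50.4 MHz and 78.3 MHz both map to 7.5 MHz.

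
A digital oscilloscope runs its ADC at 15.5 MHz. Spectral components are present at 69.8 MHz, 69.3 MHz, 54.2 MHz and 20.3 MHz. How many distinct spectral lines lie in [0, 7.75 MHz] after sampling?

fs/2 = 7.75 MHz.
69.8 MHz mod fs = 7.8 MHz.
7.8 MHz > fs/2 = 7.75 MHz, folds to fs − 7.8 MHz = 7.7 MHz.
69.3 MHz mod fs = 7.3 MHz.
7.3 MHz ≤ fs/2 = 7.75 MHz, appears at 7.3 MHz.
54.2 MHz mod fs = 7.7 MHz.
7.7 MHz ≤ fs/2 = 7.75 MHz, appears at 7.7 MHz.
20.3 MHz mod fs = 4.8 MHz.
4.8 MHz ≤ fs/2 = 7.75 MHz, appears at 4.8 MHz.
Distinct values: {4.8 MHz, 7.3 MHz, 7.7 MHz} → 3.

3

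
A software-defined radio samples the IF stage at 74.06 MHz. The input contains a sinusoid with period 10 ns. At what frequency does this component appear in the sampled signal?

25.94 MHz

T = 10 ns → f = 1/T = 100 MHz.
100 MHz mod fs = 25.94 MHz.
25.94 MHz ≤ fs/2 = 37.03 MHz, appears at 25.94 MHz.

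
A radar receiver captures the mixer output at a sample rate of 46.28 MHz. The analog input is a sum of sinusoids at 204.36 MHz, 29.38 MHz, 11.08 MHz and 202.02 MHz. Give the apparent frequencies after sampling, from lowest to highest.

11.08 MHz, 16.9 MHz, 19.24 MHz

fs/2 = 23.14 MHz.
204.36 MHz mod fs = 19.24 MHz.
19.24 MHz ≤ fs/2 = 23.14 MHz, appears at 19.24 MHz.
29.38 MHz > fs/2 = 23.14 MHz, folds to fs − 29.38 MHz = 16.9 MHz.
11.08 MHz ≤ fs/2 = 23.14 MHz, passes unchanged.
202.02 MHz mod fs = 16.9 MHz.
16.9 MHz ≤ fs/2 = 23.14 MHz, appears at 16.9 MHz.
Distinct values: {11.08 MHz, 16.9 MHz, 19.24 MHz}.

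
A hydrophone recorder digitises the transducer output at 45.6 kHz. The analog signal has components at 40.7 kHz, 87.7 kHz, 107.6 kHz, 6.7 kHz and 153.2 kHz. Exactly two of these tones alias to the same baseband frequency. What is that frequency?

16.4 kHz

fs/2 = 22.8 kHz.
40.7 kHz > fs/2 = 22.8 kHz, folds to fs − 40.7 kHz = 4.9 kHz.
87.7 kHz mod fs = 42.1 kHz.
42.1 kHz > fs/2 = 22.8 kHz, folds to fs − 42.1 kHz = 3.5 kHz.
107.6 kHz mod fs = 16.4 kHz.
16.4 kHz ≤ fs/2 = 22.8 kHz, appears at 16.4 kHz.
6.7 kHz ≤ fs/2 = 22.8 kHz, passes unchanged.
153.2 kHz mod fs = 16.4 kHz.
16.4 kHz ≤ fs/2 = 22.8 kHz, appears at 16.4 kHz.
107.6 kHz and 153.2 kHz both map to 16.4 kHz.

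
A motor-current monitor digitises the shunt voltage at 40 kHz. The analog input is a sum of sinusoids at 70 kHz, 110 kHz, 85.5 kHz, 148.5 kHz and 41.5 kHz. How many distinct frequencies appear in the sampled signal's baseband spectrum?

4

fs/2 = 20 kHz.
70 kHz mod fs = 30 kHz.
30 kHz > fs/2 = 20 kHz, folds to fs − 30 kHz = 10 kHz.
110 kHz mod fs = 30 kHz.
30 kHz > fs/2 = 20 kHz, folds to fs − 30 kHz = 10 kHz.
85.5 kHz mod fs = 5.5 kHz.
5.5 kHz ≤ fs/2 = 20 kHz, appears at 5.5 kHz.
148.5 kHz mod fs = 28.5 kHz.
28.5 kHz > fs/2 = 20 kHz, folds to fs − 28.5 kHz = 11.5 kHz.
41.5 kHz mod fs = 1.5 kHz.
1.5 kHz ≤ fs/2 = 20 kHz, appears at 1.5 kHz.
Distinct values: {1.5 kHz, 5.5 kHz, 10 kHz, 11.5 kHz} → 4.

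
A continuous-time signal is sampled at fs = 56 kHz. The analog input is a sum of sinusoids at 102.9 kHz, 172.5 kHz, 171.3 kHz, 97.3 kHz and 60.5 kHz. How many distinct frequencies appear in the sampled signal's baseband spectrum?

fs/2 = 28 kHz.
102.9 kHz mod fs = 46.9 kHz.
46.9 kHz > fs/2 = 28 kHz, folds to fs − 46.9 kHz = 9.1 kHz.
172.5 kHz mod fs = 4.5 kHz.
4.5 kHz ≤ fs/2 = 28 kHz, appears at 4.5 kHz.
171.3 kHz mod fs = 3.3 kHz.
3.3 kHz ≤ fs/2 = 28 kHz, appears at 3.3 kHz.
97.3 kHz mod fs = 41.3 kHz.
41.3 kHz > fs/2 = 28 kHz, folds to fs − 41.3 kHz = 14.7 kHz.
60.5 kHz mod fs = 4.5 kHz.
4.5 kHz ≤ fs/2 = 28 kHz, appears at 4.5 kHz.
Distinct values: {3.3 kHz, 4.5 kHz, 9.1 kHz, 14.7 kHz} → 4.

4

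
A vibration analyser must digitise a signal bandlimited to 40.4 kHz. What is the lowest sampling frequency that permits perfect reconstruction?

80.8 kHz

Nyquist rate = 2 × 40.4 kHz = 80.8 kHz.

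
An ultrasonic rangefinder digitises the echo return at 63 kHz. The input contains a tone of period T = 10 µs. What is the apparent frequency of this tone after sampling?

26 kHz

T = 10 µs → f = 1/T = 100 kHz.
100 kHz mod fs = 37 kHz.
37 kHz > fs/2 = 31.5 kHz, folds to fs − 37 kHz = 26 kHz.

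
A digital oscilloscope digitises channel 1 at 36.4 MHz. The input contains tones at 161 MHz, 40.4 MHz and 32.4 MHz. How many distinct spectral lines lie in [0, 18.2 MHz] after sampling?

2

fs/2 = 18.2 MHz.
161 MHz mod fs = 15.4 MHz.
15.4 MHz ≤ fs/2 = 18.2 MHz, appears at 15.4 MHz.
40.4 MHz mod fs = 4 MHz.
4 MHz ≤ fs/2 = 18.2 MHz, appears at 4 MHz.
32.4 MHz > fs/2 = 18.2 MHz, folds to fs − 32.4 MHz = 4 MHz.
Distinct values: {4 MHz, 15.4 MHz} → 2.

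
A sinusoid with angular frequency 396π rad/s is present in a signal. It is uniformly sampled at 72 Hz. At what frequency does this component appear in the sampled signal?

ω = 396π rad/s → f = ω/(2π) = 198 Hz.
198 Hz mod fs = 54 Hz.
54 Hz > fs/2 = 36 Hz, folds to fs − 54 Hz = 18 Hz.

18 Hz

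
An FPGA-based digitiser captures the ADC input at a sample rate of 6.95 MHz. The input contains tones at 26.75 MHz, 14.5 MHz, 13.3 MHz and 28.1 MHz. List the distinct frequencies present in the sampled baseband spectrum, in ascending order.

0.3 MHz, 0.6 MHz, 1.05 MHz

fs/2 = 3.475 MHz.
26.75 MHz mod fs = 5.9 MHz.
5.9 MHz > fs/2 = 3.475 MHz, folds to fs − 5.9 MHz = 1.05 MHz.
14.5 MHz mod fs = 0.6 MHz.
0.6 MHz ≤ fs/2 = 3.475 MHz, appears at 0.6 MHz.
13.3 MHz mod fs = 6.35 MHz.
6.35 MHz > fs/2 = 3.475 MHz, folds to fs − 6.35 MHz = 0.6 MHz.
28.1 MHz mod fs = 0.3 MHz.
0.3 MHz ≤ fs/2 = 3.475 MHz, appears at 0.3 MHz.
Distinct values: {0.3 MHz, 0.6 MHz, 1.05 MHz}.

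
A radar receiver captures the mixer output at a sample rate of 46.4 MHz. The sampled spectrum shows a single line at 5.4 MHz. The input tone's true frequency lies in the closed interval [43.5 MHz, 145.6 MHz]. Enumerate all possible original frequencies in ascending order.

Frequencies that alias to 5.4 MHz are k·fs ± 5.4 MHz for integer k ≥ 0.
k=0: 5.4 MHz.
k=1: 41 MHz, 51.8 MHz.
k=2: 87.4 MHz, 98.2 MHz.
k=3: 133.8 MHz, 144.6 MHz.
k=4: 180.2 MHz, 191 MHz.
Within [43.5 MHz, 145.6 MHz]: 51.8 MHz, 87.4 MHz, 98.2 MHz, 133.8 MHz, 144.6 MHz.

51.8 MHz, 87.4 MHz, 98.2 MHz, 133.8 MHz, 144.6 MHz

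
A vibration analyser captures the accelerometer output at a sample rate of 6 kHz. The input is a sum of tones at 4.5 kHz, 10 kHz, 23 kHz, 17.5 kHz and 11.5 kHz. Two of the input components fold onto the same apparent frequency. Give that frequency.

0.5 kHz

fs/2 = 3 kHz.
4.5 kHz > fs/2 = 3 kHz, folds to fs − 4.5 kHz = 1.5 kHz.
10 kHz mod fs = 4 kHz.
4 kHz > fs/2 = 3 kHz, folds to fs − 4 kHz = 2 kHz.
23 kHz mod fs = 5 kHz.
5 kHz > fs/2 = 3 kHz, folds to fs − 5 kHz = 1 kHz.
17.5 kHz mod fs = 5.5 kHz.
5.5 kHz > fs/2 = 3 kHz, folds to fs − 5.5 kHz = 0.5 kHz.
11.5 kHz mod fs = 5.5 kHz.
5.5 kHz > fs/2 = 3 kHz, folds to fs − 5.5 kHz = 0.5 kHz.
11.5 kHz and 17.5 kHz both map to 0.5 kHz.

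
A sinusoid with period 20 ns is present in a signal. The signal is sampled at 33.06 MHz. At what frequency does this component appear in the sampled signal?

T = 20 ns → f = 1/T = 50 MHz.
50 MHz mod fs = 16.94 MHz.
16.94 MHz > fs/2 = 16.53 MHz, folds to fs − 16.94 MHz = 16.12 MHz.

16.12 MHz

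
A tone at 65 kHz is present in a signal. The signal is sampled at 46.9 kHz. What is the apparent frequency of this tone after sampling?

65 kHz mod fs = 18.1 kHz.
18.1 kHz ≤ fs/2 = 23.45 kHz, appears at 18.1 kHz.

18.1 kHz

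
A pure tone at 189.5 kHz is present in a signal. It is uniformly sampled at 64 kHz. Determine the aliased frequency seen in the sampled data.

189.5 kHz mod fs = 61.5 kHz.
61.5 kHz > fs/2 = 32 kHz, folds to fs − 61.5 kHz = 2.5 kHz.

2.5 kHz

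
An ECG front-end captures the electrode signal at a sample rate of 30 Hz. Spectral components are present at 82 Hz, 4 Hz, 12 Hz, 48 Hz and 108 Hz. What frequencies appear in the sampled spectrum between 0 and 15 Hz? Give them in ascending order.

fs/2 = 15 Hz.
82 Hz mod fs = 22 Hz.
22 Hz > fs/2 = 15 Hz, folds to fs − 22 Hz = 8 Hz.
4 Hz ≤ fs/2 = 15 Hz, passes unchanged.
12 Hz ≤ fs/2 = 15 Hz, passes unchanged.
48 Hz mod fs = 18 Hz.
18 Hz > fs/2 = 15 Hz, folds to fs − 18 Hz = 12 Hz.
108 Hz mod fs = 18 Hz.
18 Hz > fs/2 = 15 Hz, folds to fs − 18 Hz = 12 Hz.
Distinct values: {4 Hz, 8 Hz, 12 Hz}.

4 Hz, 8 Hz, 12 Hz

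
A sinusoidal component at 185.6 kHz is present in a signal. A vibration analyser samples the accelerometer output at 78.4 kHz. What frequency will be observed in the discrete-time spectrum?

185.6 kHz mod fs = 28.8 kHz.
28.8 kHz ≤ fs/2 = 39.2 kHz, appears at 28.8 kHz.

28.8 kHz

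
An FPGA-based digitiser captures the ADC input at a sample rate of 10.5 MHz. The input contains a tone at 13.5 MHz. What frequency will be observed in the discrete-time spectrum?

13.5 MHz mod fs = 3 MHz.
3 MHz ≤ fs/2 = 5.25 MHz, appears at 3 MHz.

3 MHz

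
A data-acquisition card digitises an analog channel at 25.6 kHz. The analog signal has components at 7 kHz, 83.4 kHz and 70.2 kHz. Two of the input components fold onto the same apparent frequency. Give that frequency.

6.6 kHz

fs/2 = 12.8 kHz.
7 kHz ≤ fs/2 = 12.8 kHz, passes unchanged.
83.4 kHz mod fs = 6.6 kHz.
6.6 kHz ≤ fs/2 = 12.8 kHz, appears at 6.6 kHz.
70.2 kHz mod fs = 19 kHz.
19 kHz > fs/2 = 12.8 kHz, folds to fs − 19 kHz = 6.6 kHz.
70.2 kHz and 83.4 kHz both map to 6.6 kHz.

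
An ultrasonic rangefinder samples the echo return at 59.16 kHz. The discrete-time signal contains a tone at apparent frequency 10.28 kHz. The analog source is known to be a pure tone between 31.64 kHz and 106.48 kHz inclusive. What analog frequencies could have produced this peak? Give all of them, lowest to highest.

48.88 kHz, 69.44 kHz

Frequencies that alias to 10.28 kHz are k·fs ± 10.28 kHz for integer k ≥ 0.
k=0: 10.28 kHz.
k=1: 48.88 kHz, 69.44 kHz.
k=2: 108.04 kHz, 128.6 kHz.
Within [31.64 kHz, 106.48 kHz]: 48.88 kHz, 69.44 kHz.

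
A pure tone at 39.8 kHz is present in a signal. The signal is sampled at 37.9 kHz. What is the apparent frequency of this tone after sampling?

1.9 kHz

39.8 kHz mod fs = 1.9 kHz.
1.9 kHz ≤ fs/2 = 18.95 kHz, appears at 1.9 kHz.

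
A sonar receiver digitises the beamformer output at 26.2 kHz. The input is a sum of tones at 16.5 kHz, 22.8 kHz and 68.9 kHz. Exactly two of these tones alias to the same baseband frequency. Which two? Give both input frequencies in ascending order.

fs/2 = 13.1 kHz.
16.5 kHz > fs/2 = 13.1 kHz, folds to fs − 16.5 kHz = 9.7 kHz.
22.8 kHz > fs/2 = 13.1 kHz, folds to fs − 22.8 kHz = 3.4 kHz.
68.9 kHz mod fs = 16.5 kHz.
16.5 kHz > fs/2 = 13.1 kHz, folds to fs − 16.5 kHz = 9.7 kHz.
16.5 kHz and 68.9 kHz both map to 9.7 kHz.

16.5 kHz, 68.9 kHz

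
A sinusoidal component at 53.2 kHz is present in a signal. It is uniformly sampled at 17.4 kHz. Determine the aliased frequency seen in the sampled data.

1 kHz

53.2 kHz mod fs = 1 kHz.
1 kHz ≤ fs/2 = 8.7 kHz, appears at 1 kHz.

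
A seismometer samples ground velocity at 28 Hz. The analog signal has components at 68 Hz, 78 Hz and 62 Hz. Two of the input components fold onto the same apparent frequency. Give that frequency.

6 Hz

fs/2 = 14 Hz.
68 Hz mod fs = 12 Hz.
12 Hz ≤ fs/2 = 14 Hz, appears at 12 Hz.
78 Hz mod fs = 22 Hz.
22 Hz > fs/2 = 14 Hz, folds to fs − 22 Hz = 6 Hz.
62 Hz mod fs = 6 Hz.
6 Hz ≤ fs/2 = 14 Hz, appears at 6 Hz.
62 Hz and 78 Hz both map to 6 Hz.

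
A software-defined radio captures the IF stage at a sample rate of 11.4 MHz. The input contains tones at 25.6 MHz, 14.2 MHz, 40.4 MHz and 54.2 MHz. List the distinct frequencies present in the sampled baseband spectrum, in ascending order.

fs/2 = 5.7 MHz.
25.6 MHz mod fs = 2.8 MHz.
2.8 MHz ≤ fs/2 = 5.7 MHz, appears at 2.8 MHz.
14.2 MHz mod fs = 2.8 MHz.
2.8 MHz ≤ fs/2 = 5.7 MHz, appears at 2.8 MHz.
40.4 MHz mod fs = 6.2 MHz.
6.2 MHz > fs/2 = 5.7 MHz, folds to fs − 6.2 MHz = 5.2 MHz.
54.2 MHz mod fs = 8.6 MHz.
8.6 MHz > fs/2 = 5.7 MHz, folds to fs − 8.6 MHz = 2.8 MHz.
Distinct values: {2.8 MHz, 5.2 MHz}.

2.8 MHz, 5.2 MHz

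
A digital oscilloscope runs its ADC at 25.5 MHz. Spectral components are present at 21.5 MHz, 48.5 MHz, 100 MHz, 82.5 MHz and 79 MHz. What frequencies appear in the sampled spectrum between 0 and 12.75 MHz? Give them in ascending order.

fs/2 = 12.75 MHz.
21.5 MHz > fs/2 = 12.75 MHz, folds to fs − 21.5 MHz = 4 MHz.
48.5 MHz mod fs = 23 MHz.
23 MHz > fs/2 = 12.75 MHz, folds to fs − 23 MHz = 2.5 MHz.
100 MHz mod fs = 23.5 MHz.
23.5 MHz > fs/2 = 12.75 MHz, folds to fs − 23.5 MHz = 2 MHz.
82.5 MHz mod fs = 6 MHz.
6 MHz ≤ fs/2 = 12.75 MHz, appears at 6 MHz.
79 MHz mod fs = 2.5 MHz.
2.5 MHz ≤ fs/2 = 12.75 MHz, appears at 2.5 MHz.
Distinct values: {2 MHz, 2.5 MHz, 4 MHz, 6 MHz}.

2 MHz, 2.5 MHz, 4 MHz, 6 MHz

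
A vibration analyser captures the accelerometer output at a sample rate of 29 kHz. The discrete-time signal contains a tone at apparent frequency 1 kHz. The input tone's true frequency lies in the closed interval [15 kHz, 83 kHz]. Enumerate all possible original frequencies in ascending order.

28 kHz, 30 kHz, 57 kHz, 59 kHz

Frequencies that alias to 1 kHz are k·fs ± 1 kHz for integer k ≥ 0.
k=0: 1 kHz.
k=1: 28 kHz, 30 kHz.
k=2: 57 kHz, 59 kHz.
k=3: 86 kHz, 88 kHz.
Within [15 kHz, 83 kHz]: 28 kHz, 30 kHz, 57 kHz, 59 kHz.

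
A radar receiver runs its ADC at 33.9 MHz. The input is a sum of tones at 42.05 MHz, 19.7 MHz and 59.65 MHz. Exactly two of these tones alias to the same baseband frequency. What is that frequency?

fs/2 = 16.95 MHz.
42.05 MHz mod fs = 8.15 MHz.
8.15 MHz ≤ fs/2 = 16.95 MHz, appears at 8.15 MHz.
19.7 MHz > fs/2 = 16.95 MHz, folds to fs − 19.7 MHz = 14.2 MHz.
59.65 MHz mod fs = 25.75 MHz.
25.75 MHz > fs/2 = 16.95 MHz, folds to fs − 25.75 MHz = 8.15 MHz.
42.05 MHz and 59.65 MHz both map to 8.15 MHz.

8.15 MHz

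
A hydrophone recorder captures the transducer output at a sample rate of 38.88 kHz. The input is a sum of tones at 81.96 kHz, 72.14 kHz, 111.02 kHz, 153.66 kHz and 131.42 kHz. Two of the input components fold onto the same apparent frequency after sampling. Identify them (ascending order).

72.14 kHz, 111.02 kHz

fs/2 = 19.44 kHz.
81.96 kHz mod fs = 4.2 kHz.
4.2 kHz ≤ fs/2 = 19.44 kHz, appears at 4.2 kHz.
72.14 kHz mod fs = 33.26 kHz.
33.26 kHz > fs/2 = 19.44 kHz, folds to fs − 33.26 kHz = 5.62 kHz.
111.02 kHz mod fs = 33.26 kHz.
33.26 kHz > fs/2 = 19.44 kHz, folds to fs − 33.26 kHz = 5.62 kHz.
153.66 kHz mod fs = 37.02 kHz.
37.02 kHz > fs/2 = 19.44 kHz, folds to fs − 37.02 kHz = 1.86 kHz.
131.42 kHz mod fs = 14.78 kHz.
14.78 kHz ≤ fs/2 = 19.44 kHz, appears at 14.78 kHz.
72.14 kHz and 111.02 kHz both map to 5.62 kHz.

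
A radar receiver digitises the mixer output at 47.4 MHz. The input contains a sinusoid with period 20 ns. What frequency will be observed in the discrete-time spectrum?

2.6 MHz

T = 20 ns → f = 1/T = 50 MHz.
50 MHz mod fs = 2.6 MHz.
2.6 MHz ≤ fs/2 = 23.7 MHz, appears at 2.6 MHz.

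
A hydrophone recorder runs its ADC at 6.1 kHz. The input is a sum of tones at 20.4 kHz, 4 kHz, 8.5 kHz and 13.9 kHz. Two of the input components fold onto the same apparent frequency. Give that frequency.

2.1 kHz

fs/2 = 3.05 kHz.
20.4 kHz mod fs = 2.1 kHz.
2.1 kHz ≤ fs/2 = 3.05 kHz, appears at 2.1 kHz.
4 kHz > fs/2 = 3.05 kHz, folds to fs − 4 kHz = 2.1 kHz.
8.5 kHz mod fs = 2.4 kHz.
2.4 kHz ≤ fs/2 = 3.05 kHz, appears at 2.4 kHz.
13.9 kHz mod fs = 1.7 kHz.
1.7 kHz ≤ fs/2 = 3.05 kHz, appears at 1.7 kHz.
4 kHz and 20.4 kHz both map to 2.1 kHz.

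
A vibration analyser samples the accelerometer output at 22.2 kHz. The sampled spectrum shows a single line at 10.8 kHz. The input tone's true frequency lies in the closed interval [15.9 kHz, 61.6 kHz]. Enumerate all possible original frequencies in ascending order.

Frequencies that alias to 10.8 kHz are k·fs ± 10.8 kHz for integer k ≥ 0.
k=0: 10.8 kHz.
k=1: 11.4 kHz, 33 kHz.
k=2: 33.6 kHz, 55.2 kHz.
k=3: 55.8 kHz, 77.4 kHz.
k=4: 78 kHz, 99.6 kHz.
Within [15.9 kHz, 61.6 kHz]: 33 kHz, 33.6 kHz, 55.2 kHz, 55.8 kHz.

33 kHz, 33.6 kHz, 55.2 kHz, 55.8 kHz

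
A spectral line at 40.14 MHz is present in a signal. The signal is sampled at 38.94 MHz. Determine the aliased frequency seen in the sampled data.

1.2 MHz

40.14 MHz mod fs = 1.2 MHz.
1.2 MHz ≤ fs/2 = 19.47 MHz, appears at 1.2 MHz.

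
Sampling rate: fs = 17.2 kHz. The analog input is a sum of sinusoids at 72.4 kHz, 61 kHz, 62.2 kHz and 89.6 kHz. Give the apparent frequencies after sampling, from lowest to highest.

3.6 kHz, 6.6 kHz, 7.8 kHz

fs/2 = 8.6 kHz.
72.4 kHz mod fs = 3.6 kHz.
3.6 kHz ≤ fs/2 = 8.6 kHz, appears at 3.6 kHz.
61 kHz mod fs = 9.4 kHz.
9.4 kHz > fs/2 = 8.6 kHz, folds to fs − 9.4 kHz = 7.8 kHz.
62.2 kHz mod fs = 10.6 kHz.
10.6 kHz > fs/2 = 8.6 kHz, folds to fs − 10.6 kHz = 6.6 kHz.
89.6 kHz mod fs = 3.6 kHz.
3.6 kHz ≤ fs/2 = 8.6 kHz, appears at 3.6 kHz.
Distinct values: {3.6 kHz, 6.6 kHz, 7.8 kHz}.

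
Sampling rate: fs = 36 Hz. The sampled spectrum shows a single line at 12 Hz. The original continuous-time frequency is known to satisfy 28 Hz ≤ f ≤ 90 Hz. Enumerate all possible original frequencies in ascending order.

Frequencies that alias to 12 Hz are k·fs ± 12 Hz for integer k ≥ 0.
k=0: 12 Hz.
k=1: 24 Hz, 48 Hz.
k=2: 60 Hz, 84 Hz.
k=3: 96 Hz, 120 Hz.
Within [28 Hz, 90 Hz]: 48 Hz, 60 Hz, 84 Hz.

48 Hz, 60 Hz, 84 Hz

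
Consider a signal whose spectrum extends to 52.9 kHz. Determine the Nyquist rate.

Nyquist rate = 2 × 52.9 kHz = 105.8 kHz.

105.8 kHz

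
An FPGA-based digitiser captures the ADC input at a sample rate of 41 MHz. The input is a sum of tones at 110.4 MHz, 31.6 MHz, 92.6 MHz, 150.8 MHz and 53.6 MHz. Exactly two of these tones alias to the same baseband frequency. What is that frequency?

fs/2 = 20.5 MHz.
110.4 MHz mod fs = 28.4 MHz.
28.4 MHz > fs/2 = 20.5 MHz, folds to fs − 28.4 MHz = 12.6 MHz.
31.6 MHz > fs/2 = 20.5 MHz, folds to fs − 31.6 MHz = 9.4 MHz.
92.6 MHz mod fs = 10.6 MHz.
10.6 MHz ≤ fs/2 = 20.5 MHz, appears at 10.6 MHz.
150.8 MHz mod fs = 27.8 MHz.
27.8 MHz > fs/2 = 20.5 MHz, folds to fs − 27.8 MHz = 13.2 MHz.
53.6 MHz mod fs = 12.6 MHz.
12.6 MHz ≤ fs/2 = 20.5 MHz, appears at 12.6 MHz.
53.6 MHz and 110.4 MHz both map to 12.6 MHz.

12.6 MHz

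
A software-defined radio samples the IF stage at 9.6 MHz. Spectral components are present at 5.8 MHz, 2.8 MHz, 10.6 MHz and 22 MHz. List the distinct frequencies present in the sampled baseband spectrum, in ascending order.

1 MHz, 2.8 MHz, 3.8 MHz

fs/2 = 4.8 MHz.
5.8 MHz > fs/2 = 4.8 MHz, folds to fs − 5.8 MHz = 3.8 MHz.
2.8 MHz ≤ fs/2 = 4.8 MHz, passes unchanged.
10.6 MHz mod fs = 1 MHz.
1 MHz ≤ fs/2 = 4.8 MHz, appears at 1 MHz.
22 MHz mod fs = 2.8 MHz.
2.8 MHz ≤ fs/2 = 4.8 MHz, appears at 2.8 MHz.
Distinct values: {1 MHz, 2.8 MHz, 3.8 MHz}.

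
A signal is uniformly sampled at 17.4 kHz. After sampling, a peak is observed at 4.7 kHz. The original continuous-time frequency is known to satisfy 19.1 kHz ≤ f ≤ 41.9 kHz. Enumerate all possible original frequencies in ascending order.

Frequencies that alias to 4.7 kHz are k·fs ± 4.7 kHz for integer k ≥ 0.
k=0: 4.7 kHz.
k=1: 12.7 kHz, 22.1 kHz.
k=2: 30.1 kHz, 39.5 kHz.
k=3: 47.5 kHz, 56.9 kHz.
Within [19.1 kHz, 41.9 kHz]: 22.1 kHz, 30.1 kHz, 39.5 kHz.

22.1 kHz, 30.1 kHz, 39.5 kHz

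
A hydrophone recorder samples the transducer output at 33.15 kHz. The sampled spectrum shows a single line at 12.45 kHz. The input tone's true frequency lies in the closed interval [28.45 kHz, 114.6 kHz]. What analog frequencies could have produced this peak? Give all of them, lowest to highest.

Frequencies that alias to 12.45 kHz are k·fs ± 12.45 kHz for integer k ≥ 0.
k=0: 12.45 kHz.
k=1: 20.7 kHz, 45.6 kHz.
k=2: 53.85 kHz, 78.75 kHz.
k=3: 87 kHz, 111.9 kHz.
k=4: 120.15 kHz, 145.05 kHz.
Within [28.45 kHz, 114.6 kHz]: 45.6 kHz, 53.85 kHz, 78.75 kHz, 87 kHz, 111.9 kHz.

45.6 kHz, 53.85 kHz, 78.75 kHz, 87 kHz, 111.9 kHz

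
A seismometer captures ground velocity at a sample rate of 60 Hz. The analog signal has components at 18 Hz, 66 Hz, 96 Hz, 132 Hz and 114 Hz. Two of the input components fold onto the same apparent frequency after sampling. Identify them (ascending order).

fs/2 = 30 Hz.
18 Hz ≤ fs/2 = 30 Hz, passes unchanged.
66 Hz mod fs = 6 Hz.
6 Hz ≤ fs/2 = 30 Hz, appears at 6 Hz.
96 Hz mod fs = 36 Hz.
36 Hz > fs/2 = 30 Hz, folds to fs − 36 Hz = 24 Hz.
132 Hz mod fs = 12 Hz.
12 Hz ≤ fs/2 = 30 Hz, appears at 12 Hz.
114 Hz mod fs = 54 Hz.
54 Hz > fs/2 = 30 Hz, folds to fs − 54 Hz = 6 Hz.
66 Hz and 114 Hz both map to 6 Hz.

66 Hz, 114 Hz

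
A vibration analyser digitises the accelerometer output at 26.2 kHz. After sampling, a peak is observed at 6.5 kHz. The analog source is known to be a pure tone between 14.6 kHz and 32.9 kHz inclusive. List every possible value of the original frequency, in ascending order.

Frequencies that alias to 6.5 kHz are k·fs ± 6.5 kHz for integer k ≥ 0.
k=0: 6.5 kHz.
k=1: 19.7 kHz, 32.7 kHz.
k=2: 45.9 kHz, 58.9 kHz.
Within [14.6 kHz, 32.9 kHz]: 19.7 kHz, 32.7 kHz.

19.7 kHz, 32.7 kHz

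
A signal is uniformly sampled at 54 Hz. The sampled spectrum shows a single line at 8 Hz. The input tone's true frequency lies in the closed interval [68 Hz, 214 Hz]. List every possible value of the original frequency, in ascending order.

Frequencies that alias to 8 Hz are k·fs ± 8 Hz for integer k ≥ 0.
k=0: 8 Hz.
k=1: 46 Hz, 62 Hz.
k=2: 100 Hz, 116 Hz.
k=3: 154 Hz, 170 Hz.
k=4: 208 Hz, 224 Hz.
k=5: 262 Hz, 278 Hz.
Within [68 Hz, 214 Hz]: 100 Hz, 116 Hz, 154 Hz, 170 Hz, 208 Hz.

100 Hz, 116 Hz, 154 Hz, 170 Hz, 208 Hz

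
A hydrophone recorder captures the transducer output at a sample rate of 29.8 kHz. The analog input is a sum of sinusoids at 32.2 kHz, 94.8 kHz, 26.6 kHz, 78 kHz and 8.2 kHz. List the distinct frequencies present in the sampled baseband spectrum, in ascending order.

fs/2 = 14.9 kHz.
32.2 kHz mod fs = 2.4 kHz.
2.4 kHz ≤ fs/2 = 14.9 kHz, appears at 2.4 kHz.
94.8 kHz mod fs = 5.4 kHz.
5.4 kHz ≤ fs/2 = 14.9 kHz, appears at 5.4 kHz.
26.6 kHz > fs/2 = 14.9 kHz, folds to fs − 26.6 kHz = 3.2 kHz.
78 kHz mod fs = 18.4 kHz.
18.4 kHz > fs/2 = 14.9 kHz, folds to fs − 18.4 kHz = 11.4 kHz.
8.2 kHz ≤ fs/2 = 14.9 kHz, passes unchanged.
Distinct values: {2.4 kHz, 3.2 kHz, 5.4 kHz, 8.2 kHz, 11.4 kHz}.

2.4 kHz, 3.2 kHz, 5.4 kHz, 8.2 kHz, 11.4 kHz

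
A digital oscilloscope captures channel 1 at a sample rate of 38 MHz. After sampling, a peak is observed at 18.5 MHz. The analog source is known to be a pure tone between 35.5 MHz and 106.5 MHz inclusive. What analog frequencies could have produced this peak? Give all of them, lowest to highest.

56.5 MHz, 57.5 MHz, 94.5 MHz, 95.5 MHz

Frequencies that alias to 18.5 MHz are k·fs ± 18.5 MHz for integer k ≥ 0.
k=0: 18.5 MHz.
k=1: 19.5 MHz, 56.5 MHz.
k=2: 57.5 MHz, 94.5 MHz.
k=3: 95.5 MHz, 132.5 MHz.
k=4: 133.5 MHz, 170.5 MHz.
Within [35.5 MHz, 106.5 MHz]: 56.5 MHz, 57.5 MHz, 94.5 MHz, 95.5 MHz.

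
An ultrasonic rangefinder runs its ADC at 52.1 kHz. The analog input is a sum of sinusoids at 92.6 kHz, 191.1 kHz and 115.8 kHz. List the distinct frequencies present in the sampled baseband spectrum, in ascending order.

11.6 kHz, 17.3 kHz

fs/2 = 26.05 kHz.
92.6 kHz mod fs = 40.5 kHz.
40.5 kHz > fs/2 = 26.05 kHz, folds to fs − 40.5 kHz = 11.6 kHz.
191.1 kHz mod fs = 34.8 kHz.
34.8 kHz > fs/2 = 26.05 kHz, folds to fs − 34.8 kHz = 17.3 kHz.
115.8 kHz mod fs = 11.6 kHz.
11.6 kHz ≤ fs/2 = 26.05 kHz, appears at 11.6 kHz.
Distinct values: {11.6 kHz, 17.3 kHz}.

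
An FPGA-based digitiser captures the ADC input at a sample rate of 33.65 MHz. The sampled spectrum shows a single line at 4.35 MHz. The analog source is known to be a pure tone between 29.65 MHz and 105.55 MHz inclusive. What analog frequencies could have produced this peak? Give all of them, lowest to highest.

Frequencies that alias to 4.35 MHz are k·fs ± 4.35 MHz for integer k ≥ 0.
k=0: 4.35 MHz.
k=1: 29.3 MHz, 38 MHz.
k=2: 62.95 MHz, 71.65 MHz.
k=3: 96.6 MHz, 105.3 MHz.
k=4: 130.25 MHz, 138.95 MHz.
Within [29.65 MHz, 105.55 MHz]: 38 MHz, 62.95 MHz, 71.65 MHz, 96.6 MHz, 105.3 MHz.

38 MHz, 62.95 MHz, 71.65 MHz, 96.6 MHz, 105.3 MHz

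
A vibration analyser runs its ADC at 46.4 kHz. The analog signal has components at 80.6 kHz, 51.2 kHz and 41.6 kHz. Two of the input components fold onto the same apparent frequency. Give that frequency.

4.8 kHz

fs/2 = 23.2 kHz.
80.6 kHz mod fs = 34.2 kHz.
34.2 kHz > fs/2 = 23.2 kHz, folds to fs − 34.2 kHz = 12.2 kHz.
51.2 kHz mod fs = 4.8 kHz.
4.8 kHz ≤ fs/2 = 23.2 kHz, appears at 4.8 kHz.
41.6 kHz > fs/2 = 23.2 kHz, folds to fs − 41.6 kHz = 4.8 kHz.
41.6 kHz and 51.2 kHz both map to 4.8 kHz.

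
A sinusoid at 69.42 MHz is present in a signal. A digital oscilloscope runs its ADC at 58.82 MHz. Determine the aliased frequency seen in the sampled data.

69.42 MHz mod fs = 10.6 MHz.
10.6 MHz ≤ fs/2 = 29.41 MHz, appears at 10.6 MHz.

10.6 MHz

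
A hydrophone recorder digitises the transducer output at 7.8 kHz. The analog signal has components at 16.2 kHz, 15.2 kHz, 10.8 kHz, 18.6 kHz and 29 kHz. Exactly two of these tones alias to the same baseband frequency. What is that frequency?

3 kHz

fs/2 = 3.9 kHz.
16.2 kHz mod fs = 0.6 kHz.
0.6 kHz ≤ fs/2 = 3.9 kHz, appears at 0.6 kHz.
15.2 kHz mod fs = 7.4 kHz.
7.4 kHz > fs/2 = 3.9 kHz, folds to fs − 7.4 kHz = 0.4 kHz.
10.8 kHz mod fs = 3 kHz.
3 kHz ≤ fs/2 = 3.9 kHz, appears at 3 kHz.
18.6 kHz mod fs = 3 kHz.
3 kHz ≤ fs/2 = 3.9 kHz, appears at 3 kHz.
29 kHz mod fs = 5.6 kHz.
5.6 kHz > fs/2 = 3.9 kHz, folds to fs − 5.6 kHz = 2.2 kHz.
10.8 kHz and 18.6 kHz both map to 3 kHz.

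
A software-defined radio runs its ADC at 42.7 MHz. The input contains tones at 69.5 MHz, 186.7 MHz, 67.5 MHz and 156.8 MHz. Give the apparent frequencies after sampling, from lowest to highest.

fs/2 = 21.35 MHz.
69.5 MHz mod fs = 26.8 MHz.
26.8 MHz > fs/2 = 21.35 MHz, folds to fs − 26.8 MHz = 15.9 MHz.
186.7 MHz mod fs = 15.9 MHz.
15.9 MHz ≤ fs/2 = 21.35 MHz, appears at 15.9 MHz.
67.5 MHz mod fs = 24.8 MHz.
24.8 MHz > fs/2 = 21.35 MHz, folds to fs − 24.8 MHz = 17.9 MHz.
156.8 MHz mod fs = 28.7 MHz.
28.7 MHz > fs/2 = 21.35 MHz, folds to fs − 28.7 MHz = 14 MHz.
Distinct values: {14 MHz, 15.9 MHz, 17.9 MHz}.

14 MHz, 15.9 MHz, 17.9 MHz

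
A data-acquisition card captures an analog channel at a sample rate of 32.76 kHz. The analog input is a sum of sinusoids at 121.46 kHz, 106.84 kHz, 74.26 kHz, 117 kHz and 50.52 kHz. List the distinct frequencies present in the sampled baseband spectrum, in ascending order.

8.56 kHz, 8.74 kHz, 9.58 kHz, 14.04 kHz, 15 kHz

fs/2 = 16.38 kHz.
121.46 kHz mod fs = 23.18 kHz.
23.18 kHz > fs/2 = 16.38 kHz, folds to fs − 23.18 kHz = 9.58 kHz.
106.84 kHz mod fs = 8.56 kHz.
8.56 kHz ≤ fs/2 = 16.38 kHz, appears at 8.56 kHz.
74.26 kHz mod fs = 8.74 kHz.
8.74 kHz ≤ fs/2 = 16.38 kHz, appears at 8.74 kHz.
117 kHz mod fs = 18.72 kHz.
18.72 kHz > fs/2 = 16.38 kHz, folds to fs − 18.72 kHz = 14.04 kHz.
50.52 kHz mod fs = 17.76 kHz.
17.76 kHz > fs/2 = 16.38 kHz, folds to fs − 17.76 kHz = 15 kHz.
Distinct values: {8.56 kHz, 8.74 kHz, 9.58 kHz, 14.04 kHz, 15 kHz}.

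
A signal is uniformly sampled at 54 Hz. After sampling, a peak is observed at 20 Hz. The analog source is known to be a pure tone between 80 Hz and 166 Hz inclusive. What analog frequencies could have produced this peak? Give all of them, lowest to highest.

88 Hz, 128 Hz, 142 Hz

Frequencies that alias to 20 Hz are k·fs ± 20 Hz for integer k ≥ 0.
k=0: 20 Hz.
k=1: 34 Hz, 74 Hz.
k=2: 88 Hz, 128 Hz.
k=3: 142 Hz, 182 Hz.
k=4: 196 Hz, 236 Hz.
Within [80 Hz, 166 Hz]: 88 Hz, 128 Hz, 142 Hz.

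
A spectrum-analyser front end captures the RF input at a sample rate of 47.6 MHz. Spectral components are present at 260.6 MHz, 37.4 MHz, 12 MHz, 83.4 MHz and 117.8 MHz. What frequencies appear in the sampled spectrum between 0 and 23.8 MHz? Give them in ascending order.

10.2 MHz, 11.8 MHz, 12 MHz, 22.6 MHz

fs/2 = 23.8 MHz.
260.6 MHz mod fs = 22.6 MHz.
22.6 MHz ≤ fs/2 = 23.8 MHz, appears at 22.6 MHz.
37.4 MHz > fs/2 = 23.8 MHz, folds to fs − 37.4 MHz = 10.2 MHz.
12 MHz ≤ fs/2 = 23.8 MHz, passes unchanged.
83.4 MHz mod fs = 35.8 MHz.
35.8 MHz > fs/2 = 23.8 MHz, folds to fs − 35.8 MHz = 11.8 MHz.
117.8 MHz mod fs = 22.6 MHz.
22.6 MHz ≤ fs/2 = 23.8 MHz, appears at 22.6 MHz.
Distinct values: {10.2 MHz, 11.8 MHz, 12 MHz, 22.6 MHz}.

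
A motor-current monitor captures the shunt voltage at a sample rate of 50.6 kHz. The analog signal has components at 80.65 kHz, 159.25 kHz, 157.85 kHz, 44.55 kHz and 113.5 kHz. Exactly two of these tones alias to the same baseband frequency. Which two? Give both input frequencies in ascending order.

44.55 kHz, 157.85 kHz

fs/2 = 25.3 kHz.
80.65 kHz mod fs = 30.05 kHz.
30.05 kHz > fs/2 = 25.3 kHz, folds to fs − 30.05 kHz = 20.55 kHz.
159.25 kHz mod fs = 7.45 kHz.
7.45 kHz ≤ fs/2 = 25.3 kHz, appears at 7.45 kHz.
157.85 kHz mod fs = 6.05 kHz.
6.05 kHz ≤ fs/2 = 25.3 kHz, appears at 6.05 kHz.
44.55 kHz > fs/2 = 25.3 kHz, folds to fs − 44.55 kHz = 6.05 kHz.
113.5 kHz mod fs = 12.3 kHz.
12.3 kHz ≤ fs/2 = 25.3 kHz, appears at 12.3 kHz.
44.55 kHz and 157.85 kHz both map to 6.05 kHz.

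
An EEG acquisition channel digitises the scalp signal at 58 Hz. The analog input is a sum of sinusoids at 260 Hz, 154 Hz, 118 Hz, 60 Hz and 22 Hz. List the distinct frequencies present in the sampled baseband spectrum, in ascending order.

fs/2 = 29 Hz.
260 Hz mod fs = 28 Hz.
28 Hz ≤ fs/2 = 29 Hz, appears at 28 Hz.
154 Hz mod fs = 38 Hz.
38 Hz > fs/2 = 29 Hz, folds to fs − 38 Hz = 20 Hz.
118 Hz mod fs = 2 Hz.
2 Hz ≤ fs/2 = 29 Hz, appears at 2 Hz.
60 Hz mod fs = 2 Hz.
2 Hz ≤ fs/2 = 29 Hz, appears at 2 Hz.
22 Hz ≤ fs/2 = 29 Hz, passes unchanged.
Distinct values: {2 Hz, 20 Hz, 22 Hz, 28 Hz}.

2 Hz, 20 Hz, 22 Hz, 28 Hz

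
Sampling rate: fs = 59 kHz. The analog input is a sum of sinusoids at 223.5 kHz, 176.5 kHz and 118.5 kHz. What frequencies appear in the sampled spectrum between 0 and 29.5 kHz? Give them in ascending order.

fs/2 = 29.5 kHz.
223.5 kHz mod fs = 46.5 kHz.
46.5 kHz > fs/2 = 29.5 kHz, folds to fs − 46.5 kHz = 12.5 kHz.
176.5 kHz mod fs = 58.5 kHz.
58.5 kHz > fs/2 = 29.5 kHz, folds to fs − 58.5 kHz = 0.5 kHz.
118.5 kHz mod fs = 0.5 kHz.
0.5 kHz ≤ fs/2 = 29.5 kHz, appears at 0.5 kHz.
Distinct values: {0.5 kHz, 12.5 kHz}.

0.5 kHz, 12.5 kHz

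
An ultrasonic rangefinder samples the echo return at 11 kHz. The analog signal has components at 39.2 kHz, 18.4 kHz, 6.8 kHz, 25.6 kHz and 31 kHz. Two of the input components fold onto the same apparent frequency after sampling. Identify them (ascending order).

fs/2 = 5.5 kHz.
39.2 kHz mod fs = 6.2 kHz.
6.2 kHz > fs/2 = 5.5 kHz, folds to fs − 6.2 kHz = 4.8 kHz.
18.4 kHz mod fs = 7.4 kHz.
7.4 kHz > fs/2 = 5.5 kHz, folds to fs − 7.4 kHz = 3.6 kHz.
6.8 kHz > fs/2 = 5.5 kHz, folds to fs − 6.8 kHz = 4.2 kHz.
25.6 kHz mod fs = 3.6 kHz.
3.6 kHz ≤ fs/2 = 5.5 kHz, appears at 3.6 kHz.
31 kHz mod fs = 9 kHz.
9 kHz > fs/2 = 5.5 kHz, folds to fs − 9 kHz = 2 kHz.
18.4 kHz and 25.6 kHz both map to 3.6 kHz.

18.4 kHz, 25.6 kHz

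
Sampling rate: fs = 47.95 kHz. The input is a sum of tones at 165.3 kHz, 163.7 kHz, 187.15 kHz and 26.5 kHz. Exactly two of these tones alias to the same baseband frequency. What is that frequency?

21.45 kHz

fs/2 = 23.975 kHz.
165.3 kHz mod fs = 21.45 kHz.
21.45 kHz ≤ fs/2 = 23.975 kHz, appears at 21.45 kHz.
163.7 kHz mod fs = 19.85 kHz.
19.85 kHz ≤ fs/2 = 23.975 kHz, appears at 19.85 kHz.
187.15 kHz mod fs = 43.3 kHz.
43.3 kHz > fs/2 = 23.975 kHz, folds to fs − 43.3 kHz = 4.65 kHz.
26.5 kHz > fs/2 = 23.975 kHz, folds to fs − 26.5 kHz = 21.45 kHz.
26.5 kHz and 165.3 kHz both map to 21.45 kHz.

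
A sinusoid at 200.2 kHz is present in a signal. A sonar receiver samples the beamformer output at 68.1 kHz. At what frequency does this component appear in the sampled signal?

200.2 kHz mod fs = 64 kHz.
64 kHz > fs/2 = 34.05 kHz, folds to fs − 64 kHz = 4.1 kHz.

4.1 kHz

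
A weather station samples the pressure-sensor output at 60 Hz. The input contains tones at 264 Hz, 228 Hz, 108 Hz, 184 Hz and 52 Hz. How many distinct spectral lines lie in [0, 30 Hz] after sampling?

4

fs/2 = 30 Hz.
264 Hz mod fs = 24 Hz.
24 Hz ≤ fs/2 = 30 Hz, appears at 24 Hz.
228 Hz mod fs = 48 Hz.
48 Hz > fs/2 = 30 Hz, folds to fs − 48 Hz = 12 Hz.
108 Hz mod fs = 48 Hz.
48 Hz > fs/2 = 30 Hz, folds to fs − 48 Hz = 12 Hz.
184 Hz mod fs = 4 Hz.
4 Hz ≤ fs/2 = 30 Hz, appears at 4 Hz.
52 Hz > fs/2 = 30 Hz, folds to fs − 52 Hz = 8 Hz.
Distinct values: {4 Hz, 8 Hz, 12 Hz, 24 Hz} → 4.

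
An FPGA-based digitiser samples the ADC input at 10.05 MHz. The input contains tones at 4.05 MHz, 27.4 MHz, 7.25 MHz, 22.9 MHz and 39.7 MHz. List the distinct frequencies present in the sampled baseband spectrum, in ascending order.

fs/2 = 5.025 MHz.
4.05 MHz ≤ fs/2 = 5.025 MHz, passes unchanged.
27.4 MHz mod fs = 7.3 MHz.
7.3 MHz > fs/2 = 5.025 MHz, folds to fs − 7.3 MHz = 2.75 MHz.
7.25 MHz > fs/2 = 5.025 MHz, folds to fs − 7.25 MHz = 2.8 MHz.
22.9 MHz mod fs = 2.8 MHz.
2.8 MHz ≤ fs/2 = 5.025 MHz, appears at 2.8 MHz.
39.7 MHz mod fs = 9.55 MHz.
9.55 MHz > fs/2 = 5.025 MHz, folds to fs − 9.55 MHz = 0.5 MHz.
Distinct values: {0.5 MHz, 2.75 MHz, 2.8 MHz, 4.05 MHz}.

0.5 MHz, 2.75 MHz, 2.8 MHz, 4.05 MHz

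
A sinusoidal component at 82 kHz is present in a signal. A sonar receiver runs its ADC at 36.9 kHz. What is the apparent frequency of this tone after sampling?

8.2 kHz

82 kHz mod fs = 8.2 kHz.
8.2 kHz ≤ fs/2 = 18.45 kHz, appears at 8.2 kHz.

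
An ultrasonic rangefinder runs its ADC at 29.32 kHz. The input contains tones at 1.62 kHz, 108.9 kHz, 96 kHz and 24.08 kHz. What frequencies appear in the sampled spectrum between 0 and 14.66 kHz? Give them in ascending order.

1.62 kHz, 5.24 kHz, 8.04 kHz, 8.38 kHz

fs/2 = 14.66 kHz.
1.62 kHz ≤ fs/2 = 14.66 kHz, passes unchanged.
108.9 kHz mod fs = 20.94 kHz.
20.94 kHz > fs/2 = 14.66 kHz, folds to fs − 20.94 kHz = 8.38 kHz.
96 kHz mod fs = 8.04 kHz.
8.04 kHz ≤ fs/2 = 14.66 kHz, appears at 8.04 kHz.
24.08 kHz > fs/2 = 14.66 kHz, folds to fs − 24.08 kHz = 5.24 kHz.
Distinct values: {1.62 kHz, 5.24 kHz, 8.04 kHz, 8.38 kHz}.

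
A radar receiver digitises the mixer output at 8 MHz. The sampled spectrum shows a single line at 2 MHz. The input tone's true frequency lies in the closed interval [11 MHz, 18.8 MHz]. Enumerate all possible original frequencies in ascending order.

14 MHz, 18 MHz

Frequencies that alias to 2 MHz are k·fs ± 2 MHz for integer k ≥ 0.
k=0: 2 MHz.
k=1: 6 MHz, 10 MHz.
k=2: 14 MHz, 18 MHz.
k=3: 22 MHz, 26 MHz.
Within [11 MHz, 18.8 MHz]: 14 MHz, 18 MHz.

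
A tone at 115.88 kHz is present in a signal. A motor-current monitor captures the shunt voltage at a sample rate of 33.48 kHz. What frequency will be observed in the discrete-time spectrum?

15.44 kHz

115.88 kHz mod fs = 15.44 kHz.
15.44 kHz ≤ fs/2 = 16.74 kHz, appears at 15.44 kHz.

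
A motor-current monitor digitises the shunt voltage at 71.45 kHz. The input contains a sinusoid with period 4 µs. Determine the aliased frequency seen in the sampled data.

T = 4 µs → f = 1/T = 250 kHz.
250 kHz mod fs = 35.65 kHz.
35.65 kHz ≤ fs/2 = 35.725 kHz, appears at 35.65 kHz.

35.65 kHz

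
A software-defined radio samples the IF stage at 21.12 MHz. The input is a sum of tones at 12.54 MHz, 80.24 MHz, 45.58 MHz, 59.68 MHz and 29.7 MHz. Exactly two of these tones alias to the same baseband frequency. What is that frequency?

8.58 MHz

fs/2 = 10.56 MHz.
12.54 MHz > fs/2 = 10.56 MHz, folds to fs − 12.54 MHz = 8.58 MHz.
80.24 MHz mod fs = 16.88 MHz.
16.88 MHz > fs/2 = 10.56 MHz, folds to fs − 16.88 MHz = 4.24 MHz.
45.58 MHz mod fs = 3.34 MHz.
3.34 MHz ≤ fs/2 = 10.56 MHz, appears at 3.34 MHz.
59.68 MHz mod fs = 17.44 MHz.
17.44 MHz > fs/2 = 10.56 MHz, folds to fs − 17.44 MHz = 3.68 MHz.
29.7 MHz mod fs = 8.58 MHz.
8.58 MHz ≤ fs/2 = 10.56 MHz, appears at 8.58 MHz.
12.54 MHz and 29.7 MHz both map to 8.58 MHz.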